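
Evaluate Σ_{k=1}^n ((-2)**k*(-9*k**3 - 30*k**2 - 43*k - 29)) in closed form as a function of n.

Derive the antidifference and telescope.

S(n) = -6*(-2)**n*n**3 - 26*(-2)**n*n**2 - 40*(-2)**n*n - 26*(-2)**n + 26

The ratio is 2*(-9*k**3 - 57*k**2 - 130*k - 111)/(9*k**3 + 30*k**2 + 43*k + 29).
A = -2, B = 1, C = k**3 + 10*k**2/3 + 43*k/9 + 29/9.
Need (-2)·f(k+1) − (1)·f(k) = k**3 + 10*k**2/3 + 43*k/9 + 29/9.
Bound: deg f ≤ 3.
Solving with deg f ≤ 3: f(k) = -(3*k**3 + 4*k**2 + 3*k + 3)/9.
Get s_k = R·t_k = (-2)**k*(3*k**3 + 4*k**2 + 3*k + 3) with R(k) = B(k−1)f(k)/C(k) = -(3*k**3 + 4*k**2 + 3*k + 3)/(9*k**3 + 30*k**2 + 43*k + 29).
Check: Δs_k = (-2)**k*(-9*k**3 - 30*k**2 - 43*k - 29). ✓
Evaluate: s_(n+1) = (-2)**(n + 1)*(3*n**3 + 13*n**2 + 20*n + 13); subtract s_(1) = -26 ⇒ S(n) = -6*(-2)**n*n**3 - 26*(-2)**n*n**2 - 40*(-2)**n*n - 26*(-2)**n + 26.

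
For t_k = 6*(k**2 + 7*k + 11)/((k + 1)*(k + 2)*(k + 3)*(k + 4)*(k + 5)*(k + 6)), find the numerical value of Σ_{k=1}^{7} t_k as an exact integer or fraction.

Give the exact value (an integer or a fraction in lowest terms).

Σ = 413/10296

Step 1: r(k) = (k + 1)*(7*k + (k + 1)**2 + 18)/((k + 7)*(k**2 + 7*k + 11)).
Gosper form: A/B · C(k+1)/C(k) with A=k + 1, B=k + 7, C=k**2 + 7*k + 11.
Key eq: (k + 1)·f(k+1) = (k + 6)·f(k) + (k**2 + 7*k + 11).
From deg A=1, deg B=1, deg C=2: d=5.
Solve for f: f(k) = k*(k + 2)*(k + 4)*(k**2 + 9*k + 23)/45 (degree 5 ≤ 5).
So s_k = (B(k−1)f/C)·t_k = (k*(k + 2)*(k + 4)*(k + 6)*(k**2 + 9*k + 23)/(45*(k**2 + 7*k + 11)))·t_k = 2*k*(k**2 + 9*k + 23)/(15*(k**3 + 9*k**2 + 23*k + 15)).
Check: Δs_k = 6*(k**2 + 7*k + 11)/(k**6 + 21*k**5 + 175*k**4 + 735*k**3 + 1624*k**2 + 1764*k + 720). ✓
Σ_(k=1)^(7) t_k = s_(8) − s_(1) = 848/6435 − (11/120) = 413/10296.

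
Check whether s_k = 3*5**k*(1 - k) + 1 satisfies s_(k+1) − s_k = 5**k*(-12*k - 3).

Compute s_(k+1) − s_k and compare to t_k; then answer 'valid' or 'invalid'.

s_(k+1) = -15*5**k*k + 1
s_(k+1) − s_k = 5**k*(-12*k - 3)
(s_(k+1) − s_k) − t_k = 0

valid (s_(k+1) − s_k reduces to t_k)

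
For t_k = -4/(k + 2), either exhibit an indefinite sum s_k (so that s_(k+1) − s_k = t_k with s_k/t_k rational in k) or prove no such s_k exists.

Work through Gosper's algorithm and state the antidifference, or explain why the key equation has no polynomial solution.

Ratio r(k) = (k + 2)/(k + 3).
Factor: A=k + 2; B=k + 3; C=1.
Set up (k + 2)·f(k+1) − (k + 2)·f(k) − (1) = 0.
Bound: deg f ≤ 0.
f = c0 ⇒ A·f(k+1) − B(k−1)·f(k) − C = -1. The system {-1 = 0} is inconsistent; no antidifference.

no hypergeometric antidifference exists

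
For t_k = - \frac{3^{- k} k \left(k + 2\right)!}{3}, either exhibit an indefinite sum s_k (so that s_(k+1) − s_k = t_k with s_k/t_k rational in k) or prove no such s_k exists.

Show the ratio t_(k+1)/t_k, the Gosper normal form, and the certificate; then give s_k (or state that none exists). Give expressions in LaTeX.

t_(k+1)/t_k = (k + 1)*(k + 3)/(3*k).
Gosper form: A/B · C(k+1)/C(k) with A=k/3 + 1, B=1, C=k.
Solve (k/3 + 1)·f(k+1) − (1)·f(k) = k.
deg f ≤ 0 (via 1,0,1).
Coefficient equations give f(k) = 3.
Get s_k = R·t_k = -factorial(k + 2)/3**k with R(k) = B(k−1)f(k)/C(k) = 3/k.
Check: Δs_k = -k*factorial(k + 2)/(3*3**k). ✓

s_k = - 3^{- k} \left(k + 2\right)!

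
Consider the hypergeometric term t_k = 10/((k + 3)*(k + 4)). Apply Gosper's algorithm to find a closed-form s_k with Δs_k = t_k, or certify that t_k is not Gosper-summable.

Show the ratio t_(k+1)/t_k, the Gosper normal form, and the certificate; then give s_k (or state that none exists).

s_k = 10*k/(3*(k + 3))

Compute t_(k+1)/t_k: get (k + 3)/(k + 5).
Take A(k)=k + 3, B(k)=k + 5, C(k)=1.
f must satisfy (k + 3)·f(k+1) − (k + 4)·f(k) = 1.
From deg A=1, deg B=1, deg C=0: d=1.
Solving with deg f ≤ 1: f(k) = k/3.
Get s_k = R·t_k = 10*k/(3*(k + 3)) with R(k) = B(k−1)f(k)/C(k) = k*(k + 4)/3.
Δs = 10/(k**2 + 7*k + 12), as required.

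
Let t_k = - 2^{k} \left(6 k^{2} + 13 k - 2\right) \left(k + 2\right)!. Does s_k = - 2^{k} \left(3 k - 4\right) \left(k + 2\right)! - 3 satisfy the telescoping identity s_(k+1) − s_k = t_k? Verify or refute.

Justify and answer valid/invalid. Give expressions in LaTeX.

s_(k+1) = -2**(k + 1)*(3*k - 1)*factorial(k + 3) - 3
s_(k+1) − s_k = -2**k*(6*k**2 + 13*k - 2)*factorial(k + 2)
(s_(k+1) − s_k) − t_k = 0

valid; difference matches t_k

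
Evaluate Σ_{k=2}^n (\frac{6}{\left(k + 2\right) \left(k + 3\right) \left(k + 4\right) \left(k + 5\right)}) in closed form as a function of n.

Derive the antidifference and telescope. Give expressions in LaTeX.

S(n) = \frac{n^{3} + 12 n^{2} + 47 n - 60}{60 \left(n^{3} + 12 n^{2} + 47 n + 60\right)}

Compute t_(k+1)/t_k: get (k + 2)/(k + 6).
Normal form (A,B,C) = (k + 2, k + 6, 1).
Need (k + 2)·f(k+1) − (k + 5)·f(k) = 1.
From deg A=1, deg B=1, deg C=0: d=3.
Coefficient equations give f(k) = k*(k**2 + 9*k + 26)/72.
So s_k = (B(k−1)f/C)·t_k = (k*(k + 5)*(k**2 + 9*k + 26)/72)·t_k = k*(k**2 + 9*k + 26)/(12*(k + 2)*(k + 3)*(k + 4)).
Check: Δs_k = 6/(k**4 + 14*k**3 + 71*k**2 + 154*k + 120). ✓
Telescope: S(n) = s_(n+1) − s_(2) = (n**3 + 12*n**2 + 47*n + 36)/(12*(n**3 + 12*n**2 + 47*n + 60)) − (1/15) = (n**3 + 12*n**2 + 47*n - 60)/(60*(n**3 + 12*n**2 + 47*n + 60)).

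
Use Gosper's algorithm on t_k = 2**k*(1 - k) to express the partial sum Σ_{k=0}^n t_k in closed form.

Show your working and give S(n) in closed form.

S(n) = -2**(n + 1)*n + 2**(n + 2) - 3

The ratio is 2*k/(k - 1).
Factor: A=2; B=1; C=k - 1.
Solve (2)·f(k+1) − (1)·f(k) = k - 1.
Bound: deg f ≤ 1.
Solve for f: f(k) = k - 3 (degree 1 ≤ 1).
Get s_k = R·t_k = 2**k*(3 - k) with R(k) = B(k−1)f(k)/C(k) = (k - 3)/(k - 1).
Verify: 2**k*(1 - k) matches t_k.
Telescope: S(n) = s_(n+1) − s_(0) = 2**(n + 1)*(2 - n) − (3) = -2**(n + 1)*n + 2**(n + 2) - 3.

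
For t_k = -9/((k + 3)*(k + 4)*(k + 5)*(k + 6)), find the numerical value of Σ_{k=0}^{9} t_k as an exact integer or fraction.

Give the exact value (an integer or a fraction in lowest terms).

Σ = -89/1820

Compute t_(k+1)/t_k: get (k + 3)/(k + 7).
Take A(k)=k + 3, B(k)=k + 7, C(k)=1.
f must satisfy (k + 3)·f(k+1) − (k + 6)·f(k) = 1.
deg f ≤ 3 (via 1,1,0).
A polynomial solution: f(k) = k*(k**2 + 12*k + 47)/180.
R(k) = B(k−1)·f(k)/C(k) = k*(k + 6)*(k**2 + 12*k + 47)/180; s_k = R·t_k = k*(-k**2 - 12*k - 47)/(20*(k + 3)*(k + 4)*(k + 5)).
s_(k+1) − s_k = -9/(k**4 + 18*k**3 + 119*k**2 + 342*k + 360) = t_k.
Telescoping: Σ = s_(10) − s_(0) = -89/1820 − (0) = -89/1820.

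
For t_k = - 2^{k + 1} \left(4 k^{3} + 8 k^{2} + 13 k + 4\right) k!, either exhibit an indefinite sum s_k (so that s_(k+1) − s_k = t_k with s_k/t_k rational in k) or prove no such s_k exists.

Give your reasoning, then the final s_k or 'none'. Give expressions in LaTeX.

s_k = - 2^{k + 1} \left(2 k^{2} - k + 2\right) k!

t_(k+1)/t_k = 2*(4*k**4 + 24*k**3 + 61*k**2 + 70*k + 29)/(4*k**3 + 8*k**2 + 13*k + 4).
A = 2*k + 2, B = 1, C = k**3 + 2*k**2 + 13*k/4 + 1.
Solve (2*k + 2)·f(k+1) − (1)·f(k) = k**3 + 2*k**2 + 13*k/4 + 1.
Degrees (1,0,3) ⇒ d ≤ 2.
Solve for f: f(k) = (2*k**2 - k + 2)/4 (degree 2 ≤ 2).
R(k) = B(k−1)·f(k)/C(k) = (2*k**2 - k + 2)/(4*k**3 + 8*k**2 + 13*k + 4); s_k = R·t_k = -2**(k + 1)*(2*k**2 - k + 2)*factorial(k).
Check: Δs_k = -2**(k + 1)*(4*k**3 + 8*k**2 + 13*k + 4)*factorial(k). ✓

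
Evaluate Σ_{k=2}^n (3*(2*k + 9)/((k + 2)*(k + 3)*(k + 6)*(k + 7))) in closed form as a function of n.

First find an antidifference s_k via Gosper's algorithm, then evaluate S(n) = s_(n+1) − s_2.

S(n) = 3*(n**2 + 10*n - 11)/(32*(n**2 + 10*n + 21))

t_(k+1)/t_k = (k + 2)*(k + 6)*(2*k + 11)/((k + 4)*(k + 8)*(2*k + 9)).
So A=k + 2 and B=k + 8, with C=k**3 + 27*k**2/2 + 121*k/2 + 90.
Need (k + 2)·f(k+1) − (k + 7)·f(k) = k**3 + 27*k**2/2 + 121*k/2 + 90.
deg f ≤ 5 (via 1,1,3).
A polynomial solution: f(k) = k*(k + 3)*(k + 4)*(k + 5)*(k + 8)/24.
So s_k = (B(k−1)f/C)·t_k = (k*(k + 3)*(k + 7)*(k + 8)/(12*(2*k + 9)))·t_k = k*(k + 8)/(4*(k**2 + 8*k + 12)).
s_(k+1) − s_k = 3*(2*k + 9)/(k**4 + 18*k**3 + 113*k**2 + 288*k + 252) = t_k.
Σ_(k=2)^n t_k = s_(n+1) − s_(2) = ((n**2 + 10*n + 9)/(4*(n**2 + 10*n + 21))) − (5/32), i.e. 3*(n**2 + 10*n - 11)/(32*(n**2 + 10*n + 21)).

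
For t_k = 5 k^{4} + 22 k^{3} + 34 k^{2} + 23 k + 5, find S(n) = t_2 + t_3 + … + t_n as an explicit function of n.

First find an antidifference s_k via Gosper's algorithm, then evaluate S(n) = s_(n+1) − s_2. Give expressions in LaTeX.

S(n) = n^{5} + 8 n^{4} + 24 n^{3} + 34 n^{2} + 22 n - 89

Ratio r(k) = (5*k**4 + 42*k**3 + 130*k**2 + 177*k + 89)/(5*k**4 + 22*k**3 + 34*k**2 + 23*k + 5).
Gosper form: A/B · C(k+1)/C(k) with A=1, B=1, C=k**4 + 22*k**3/5 + 34*k**2/5 + 23*k/5 + 1.
Set up (1)·f(k+1) − (1)·f(k) − (k**4 + 22*k**3/5 + 34*k**2/5 + 23*k/5 + 1) = 0.
d = 5 from the (0,0,4) case.
Match coefficients ⇒ f(k) = k*(k**4 + 3*k**3 + 2*k**2 - 1)/5.
Then R = B(k−1)f/C = k*(k**4 + 3*k**3 + 2*k**2 - 1)/(5*k**4 + 22*k**3 + 34*k**2 + 23*k + 5), so s_k = R(k)·t_k = k**5 + 3*k**4 + 2*k**3 - k.
s_(k+1) − s_k = 5*k**4 + 22*k**3 + 34*k**2 + 23*k + 5 = t_k.
Telescope: S(n) = s_(n+1) − s_(2) = n**5 + 8*n**4 + 24*n**3 + 34*n**2 + 22*n + 5 − (94) = n**5 + 8*n**4 + 24*n**3 + 34*n**2 + 22*n - 89.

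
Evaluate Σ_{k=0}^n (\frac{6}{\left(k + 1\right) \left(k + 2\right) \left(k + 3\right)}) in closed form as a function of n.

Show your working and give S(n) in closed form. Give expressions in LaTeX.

S(n) = \frac{3 \left(n^{2} + 5 n + 4\right)}{2 \left(n^{2} + 5 n + 6\right)}

The ratio is (k + 1)/(k + 4).
Gosper form: A/B · C(k+1)/C(k) with A=k + 1, B=k + 4, C=1.
Set up (k + 1)·f(k+1) − (k + 3)·f(k) − (1) = 0.
From deg A=1, deg B=1, deg C=0: d=2.
A polynomial solution: f(k) = k*(k + 3)/4.
So s_k = (B(k−1)f/C)·t_k = (k*(k + 3)**2/4)·t_k = 3*k*(k + 3)/(2*(k + 1)*(k + 2)).
s_(k+1) − s_k = 6/(k**3 + 6*k**2 + 11*k + 6) = t_k.
Telescope: S(n) = s_(n+1) − s_(0) = 3*(n**2 + 5*n + 4)/(2*(n**2 + 5*n + 6)) − (0) = 3*(n**2 + 5*n + 4)/(2*(n**2 + 5*n + 6)).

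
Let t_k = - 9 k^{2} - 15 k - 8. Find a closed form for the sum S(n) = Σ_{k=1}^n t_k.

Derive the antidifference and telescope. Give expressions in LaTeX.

t_(k+1)/t_k = (9*k**2 + 33*k + 32)/(9*k**2 + 15*k + 8).
So A=1 and B=1, with C=k**2 + 5*k/3 + 8/9.
Solve (1)·f(k+1) − (1)·f(k) = k**2 + 5*k/3 + 8/9.
Degrees (0,0,2) ⇒ d ≤ 3.
Solving with deg f ≤ 3: f(k) = k*(3*k**2 + 3*k + 2)/9.
Certificate R = B(k−1)f/C = k*(3*k**2 + 3*k + 2)/(9*k**2 + 15*k + 8) gives s_k = k*(-3*k**2 - 3*k - 2).
s_(k+1) − s_k = -9*k**2 - 15*k - 8 = t_k.
s_(n+1) = -3*n**3 - 12*n**2 - 17*n - 8 and s_(1) = -8, so S(n) = n*(-3*n**2 - 12*n - 17).

S(n) = n \left(- 3 n^{2} - 12 n - 17\right)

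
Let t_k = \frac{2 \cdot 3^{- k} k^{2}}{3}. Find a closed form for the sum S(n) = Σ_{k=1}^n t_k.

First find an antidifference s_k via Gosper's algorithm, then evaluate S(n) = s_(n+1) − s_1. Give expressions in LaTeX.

The ratio is (k + 1)**2/(3*k**2).
Gosper form: A/B · C(k+1)/C(k) with A=1/3, B=1, C=k**2.
Solve (1/3)·f(k+1) − (1)·f(k) = k**2.
Degrees (0,0,2) ⇒ d ≤ 2.
Solving with deg f ≤ 2: f(k) = -3*(k**2 + k + 1)/2.
R(k) = B(k−1)·f(k)/C(k) = -3*(k**2 + k + 1)/(2*k**2); s_k = R·t_k = (-k**2 - k - 1)/3**k.
Check: Δs_k = 2*k**2/(3*3**k). ✓
Σ_(k=1)^n t_k = s_(n+1) − s_(1) = (3**(-n - 1)*(-n**2 - 3*n - 3)) − (-1), i.e. 3**(-n - 1)*(3**(n + 1) - n**2 - 3*n - 3).

S(n) = 3^{- n - 1} \left(3^{n + 1} - n^{2} - 3 n - 3\right)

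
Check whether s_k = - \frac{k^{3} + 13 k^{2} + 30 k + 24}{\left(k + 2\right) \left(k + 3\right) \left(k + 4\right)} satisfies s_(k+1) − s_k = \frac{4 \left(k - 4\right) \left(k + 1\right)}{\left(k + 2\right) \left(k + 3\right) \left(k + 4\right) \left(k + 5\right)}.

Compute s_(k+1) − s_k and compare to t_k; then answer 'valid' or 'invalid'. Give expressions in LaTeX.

Valid: the claim telescopes to t_k.

s_(k+1) = (-30*k - (k + 1)**3 - 13*(k + 1)**2 - 54)/((k + 3)*(k + 4)*(k + 5))
s_(k+1) − s_k = 4*(k**2 - 3*k - 4)/(k**4 + 14*k**3 + 71*k**2 + 154*k + 120)
(s_(k+1) − s_k) − t_k = 0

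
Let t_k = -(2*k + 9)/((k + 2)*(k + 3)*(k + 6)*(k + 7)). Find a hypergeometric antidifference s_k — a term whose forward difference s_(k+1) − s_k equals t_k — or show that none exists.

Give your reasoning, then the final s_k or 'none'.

s_k = k*(-k - 8)/(12*(k**2 + 8*k + 12))

Compute t_(k+1)/t_k: get (k + 2)*(k + 6)*(2*k + 11)/((k + 4)*(k + 8)*(2*k + 9)).
So A=k + 2 and B=k + 8, with C=k**3 + 27*k**2/2 + 121*k/2 + 90.
Key eq: (k + 2)·f(k+1) = (k + 7)·f(k) + (k**3 + 27*k**2/2 + 121*k/2 + 90).
deg f ≤ 5 (via 1,1,3).
Solve for f: f(k) = k*(k + 3)*(k + 4)*(k + 5)*(k + 8)/24 (degree 5 ≤ 5).
R(k) = B(k−1)·f(k)/C(k) = k*(k + 3)*(k + 7)*(k + 8)/(12*(2*k + 9)); s_k = R·t_k = k*(-k - 8)/(12*(k**2 + 8*k + 12)).
s_(k+1) − s_k = (-2*k - 9)/(k**4 + 18*k**3 + 113*k**2 + 288*k + 252) = t_k.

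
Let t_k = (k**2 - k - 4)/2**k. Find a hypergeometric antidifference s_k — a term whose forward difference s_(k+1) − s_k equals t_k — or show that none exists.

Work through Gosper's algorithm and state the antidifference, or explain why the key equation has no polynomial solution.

s_k = 2**(1 - k)*(-k**2 - k + 2)

t_(k+1)/t_k = (k**2 + k - 4)/(2*(k**2 - k - 4)).
Factor: A=1/2; B=1; C=k**2 - k - 4.
Solve (1/2)·f(k+1) − (1)·f(k) = k**2 - k - 4.
From deg A=0, deg B=0, deg C=2: d=2.
Match coefficients ⇒ f(k) = -2*(k - 1)*(k + 2).
Certificate R = B(k−1)f/C = -2*(k - 1)*(k + 2)/(k**2 - k - 4) gives s_k = 2**(1 - k)*(-k**2 - k + 2).
Δs = (k**2 - k - 4)/2**k, as required.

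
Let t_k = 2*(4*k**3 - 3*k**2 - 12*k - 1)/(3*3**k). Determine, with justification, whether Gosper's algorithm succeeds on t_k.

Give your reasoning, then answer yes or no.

Yes. s_k = (-4*k**3 - 3*k**2 + 3*k - 1)/3**k.

Step 1: r(k) = (4*k**3 + 9*k**2 - 6*k - 12)/(3*(4*k**3 - 3*k**2 - 12*k - 1)).
Gosper form: A/B · C(k+1)/C(k) with A=1/3, B=1, C=k**3 - 3*k**2/4 - 3*k - 1/4.
Key eq: (1/3)·f(k+1) = (1)·f(k) + (k**3 - 3*k**2/4 - 3*k - 1/4).
Degrees (0,0,3) ⇒ d ≤ 3.
Solving with deg f ≤ 3: f(k) = -3*(4*k**3 + 3*k**2 - 3*k + 1)/8.
Then R = B(k−1)f/C = -3*(4*k**3 + 3*k**2 - 3*k + 1)/(2*(4*k**3 - 3*k**2 - 12*k - 1)), so s_k = R(k)·t_k = (-4*k**3 - 3*k**2 + 3*k - 1)/3**k.
s_(k+1) − s_k = 2*(4*k**3 - 3*k**2 - 12*k - 1)/(3*3**k) = t_k.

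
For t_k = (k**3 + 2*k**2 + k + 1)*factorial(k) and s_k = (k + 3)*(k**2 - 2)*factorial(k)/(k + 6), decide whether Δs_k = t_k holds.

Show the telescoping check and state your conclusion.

Invalid: residual -3*(k**4 + 8*k**3 + 12*k**2 + 7*k + 8)*factorial(k)/((k + 6)*(k + 7)) ≠ 0.

s_(k+1) = (k + 4)*(k**2 + 2*k - 1)*factorial(k + 1)/(k + 7)
s_(k+1) − s_k = (k**5 + 12*k**4 + 45*k**3 + 62*k**2 + 34*k + 18)*factorial(k)/((k + 6)*(k + 7))
(s_(k+1) − s_k) − t_k = -3*(k**4 + 8*k**3 + 12*k**2 + 7*k + 8)*factorial(k)/((k + 6)*(k + 7))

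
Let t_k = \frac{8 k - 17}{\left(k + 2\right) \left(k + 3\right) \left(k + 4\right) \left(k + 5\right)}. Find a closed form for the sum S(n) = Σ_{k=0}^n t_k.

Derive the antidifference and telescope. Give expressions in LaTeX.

S(n) = \frac{- n^{3} - 12 n^{2} - 79 n - 68}{8 \left(n^{3} + 12 n^{2} + 47 n + 60\right)}

The ratio is (k + 2)*(8*k - 9)/((k + 6)*(8*k - 17)).
Take A(k)=k + 2, B(k)=k + 6, C(k)=k - 17/8.
Key eq: (k + 2)·f(k+1) = (k + 5)·f(k) + (k - 17/8).
From deg A=1, deg B=1, deg C=1: d=3.
Solve for f: f(k) = -k*(k**2 + 9*k + 58)/64 (degree 3 ≤ 3).
Then R = B(k−1)f/C = -k*(k + 5)*(k**2 + 9*k + 58)/(8*(8*k - 17)), so s_k = R(k)·t_k = k*(-k**2 - 9*k - 58)/(8*(k + 2)*(k + 3)*(k + 4)).
Verify: (8*k - 17)/(k**4 + 14*k**3 + 71*k**2 + 154*k + 120) matches t_k.
Evaluate: s_(n+1) = (-n**3 - 12*n**2 - 79*n - 68)/(8*(n**3 + 12*n**2 + 47*n + 60)); subtract s_(0) = 0 ⇒ S(n) = (-n**3 - 12*n**2 - 79*n - 68)/(8*(n**3 + 12*n**2 + 47*n + 60)).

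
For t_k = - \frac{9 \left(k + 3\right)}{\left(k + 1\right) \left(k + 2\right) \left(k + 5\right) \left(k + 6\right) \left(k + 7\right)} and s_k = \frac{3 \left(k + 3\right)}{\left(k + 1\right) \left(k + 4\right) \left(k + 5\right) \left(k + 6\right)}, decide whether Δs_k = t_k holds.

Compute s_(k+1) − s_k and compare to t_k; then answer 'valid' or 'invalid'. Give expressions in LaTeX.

Invalid: residual \frac{6 \left(2 k + 5\right)}{k^{6} + 25 k^{5} + 247 k^{4} + 1219 k^{3} + 3112 k^{2} + 3796 k + 1680} ≠ 0.

s_(k+1) = 3*(k + 4)/((k + 2)*(k + 5)*(k + 6)*(k + 7))
s_(k+1) − s_k = 3*(-3*k**2 - 17*k - 26)/(k**6 + 25*k**5 + 247*k**4 + 1219*k**3 + 3112*k**2 + 3796*k + 1680)
(s_(k+1) − s_k) − t_k = 6*(2*k + 5)/(k**6 + 25*k**5 + 247*k**4 + 1219*k**3 + 3112*k**2 + 3796*k + 1680)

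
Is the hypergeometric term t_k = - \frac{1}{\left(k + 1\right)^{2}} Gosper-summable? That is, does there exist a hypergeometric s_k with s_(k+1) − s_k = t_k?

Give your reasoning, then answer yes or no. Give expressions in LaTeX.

No — t_k has no hypergeometric antidifference.

r(k) = (k + 1)**2/(k + 2)**2 after simplifying.
A = k**2 + 2*k + 1, B = k**2 + 4*k + 4, C = 1.
Need (k**2 + 2*k + 1)·f(k+1) − (k**2 + 2*k + 1)·f(k) = 1.
Degrees (2,2,0) ⇒ d ≤ 0.
Write f(k) = c0. Then LHS − RHS = -1, requiring -1 = 0: contradictory. No certificate.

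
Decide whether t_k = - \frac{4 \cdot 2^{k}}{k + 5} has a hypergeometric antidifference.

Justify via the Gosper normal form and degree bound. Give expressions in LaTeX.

No — negative degree bound, so no certificate f.

t_(k+1)/t_k = 2*(k + 5)/(k + 6).
So A=2*k + 10 and B=k + 6, with C=1.
Solve (2*k + 10)·f(k+1) − (k + 5)·f(k) = 1.
deg f ≤ -1 (via 1,1,0).
deg f ≤ -1 is impossible — no certificate.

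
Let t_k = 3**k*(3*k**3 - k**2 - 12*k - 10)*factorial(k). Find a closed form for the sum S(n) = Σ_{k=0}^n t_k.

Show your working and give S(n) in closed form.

S(n) = 3*3**n*n**3*factorial(n) - 15*3**n*n*factorial(n) - 12*3**n*factorial(n) + 2

Compute t_(k+1)/t_k: get 3*(3*k**4 + 11*k**3 + 3*k**2 - 25*k - 20)/(3*k**3 - k**2 - 12*k - 10).
So A=3*k + 3 and B=1, with C=k**3 - k**2/3 - 4*k - 10/3.
Solve (3*k + 3)·f(k+1) − (1)·f(k) = k**3 - k**2/3 - 4*k - 10/3.
deg f ≤ 2 (via 1,0,3).
Solving with deg f ≤ 2: f(k) = (k**2 - 3*k - 2)/3.
So s_k = (B(k−1)f/C)·t_k = ((k**2 - 3*k - 2)/(3*k**3 - k**2 - 12*k - 10))·t_k = 3**k*(k**2 - 3*k - 2)*factorial(k).
s_(k+1) − s_k = 3**k*(3*k**3 - k**2 - 12*k - 10)*factorial(k) = t_k.
Σ_(k=0)^n t_k = s_(n+1) − s_(0) = (3**(n + 1)*(n**2 - n - 4)*factorial(n + 1)) − (-2), i.e. 3*3**n*n**3*factorial(n) - 15*3**n*n*factorial(n) - 12*3**n*factorial(n) + 2.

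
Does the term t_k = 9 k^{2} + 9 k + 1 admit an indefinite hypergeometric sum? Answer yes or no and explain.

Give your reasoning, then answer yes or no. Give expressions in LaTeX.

The ratio is (9*k**2 + 27*k + 19)/(9*k**2 + 9*k + 1).
Gosper form: A/B · C(k+1)/C(k) with A=1, B=1, C=k**2 + k + 1/9.
f must satisfy (1)·f(k+1) − (1)·f(k) = k**2 + k + 1/9.
d = 3 from the (0,0,2) case.
A polynomial solution: f(k) = k*(3*k**2 - 2)/9.
Certificate R = B(k−1)f/C = k*(3*k**2 - 2)/(9*k**2 + 9*k + 1) gives s_k = k*(3*k**2 - 2).
Verify: 9*k**2 + 9*k + 1 matches t_k.

Yes. s_k = k \left(3 k^{2} - 2\right).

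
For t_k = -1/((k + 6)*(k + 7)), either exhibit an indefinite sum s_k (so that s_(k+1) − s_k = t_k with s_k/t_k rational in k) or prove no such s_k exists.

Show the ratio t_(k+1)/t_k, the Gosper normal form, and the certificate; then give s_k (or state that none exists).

Compute t_(k+1)/t_k: get (k + 6)/(k + 8).
Factor: A=k + 6; B=k + 8; C=1.
Solve (k + 6)·f(k+1) − (k + 7)·f(k) = 1.
From deg A=1, deg B=1, deg C=0: d=1.
Coefficient equations give f(k) = k/6.
Get s_k = R·t_k = -k/(6*k + 36) with R(k) = B(k−1)f(k)/C(k) = k*(k + 7)/6.
Verify: -1/(k**2 + 13*k + 42) matches t_k.

s_k = -k/(6*k + 36)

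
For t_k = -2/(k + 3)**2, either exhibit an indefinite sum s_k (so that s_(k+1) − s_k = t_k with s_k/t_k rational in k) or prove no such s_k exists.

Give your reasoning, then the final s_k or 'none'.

not Gosper-summable; s_k does not exist

t_(k+1)/t_k = (k + 3)**2/(k + 4)**2.
Take A(k)=k**2 + 6*k + 9, B(k)=k**2 + 8*k + 16, C(k)=1.
Key eq: (k**2 + 6*k + 9)·f(k+1) = (k**2 + 6*k + 9)·f(k) + (1).
deg f ≤ 0 (via 2,2,0).
Write f(k) = c0. Then LHS − RHS = -1, requiring -1 = 0: contradictory. No certificate.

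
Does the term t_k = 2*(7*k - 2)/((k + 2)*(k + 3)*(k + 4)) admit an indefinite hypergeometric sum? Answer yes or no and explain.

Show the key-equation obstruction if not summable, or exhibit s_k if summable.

Yes. s_k = 2*k*(k - 2)/((k + 2)*(k + 3)).

Compute t_(k+1)/t_k: get (k + 2)*(7*k + 5)/((k + 5)*(7*k - 2)).
A = k + 2, B = k + 5, C = k - 2/7.
Need (k + 2)·f(k+1) − (k + 4)·f(k) = k - 2/7.
Bound: deg f ≤ 2.
Match coefficients ⇒ f(k) = k*(k - 2)/7.
Then R = B(k−1)f/C = k*(k - 2)*(k + 4)/(7*k - 2), so s_k = R(k)·t_k = 2*k*(k - 2)/((k + 2)*(k + 3)).
s_(k+1) − s_k = 2*(7*k - 2)/(k**3 + 9*k**2 + 26*k + 24) = t_k.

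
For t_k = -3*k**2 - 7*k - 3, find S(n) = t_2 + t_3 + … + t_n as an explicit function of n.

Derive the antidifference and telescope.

Ratio r(k) = (3*k**2 + 13*k + 13)/(3*k**2 + 7*k + 3).
Factor: A=1; B=1; C=k**2 + 7*k/3 + 1.
Key eq: (1)·f(k+1) = (1)·f(k) + (k**2 + 7*k/3 + 1).
deg f ≤ 3 (via 0,0,2).
Match coefficients ⇒ f(k) = k**2*(k + 2)/3.
So s_k = (B(k−1)f/C)·t_k = (k**2*(k + 2)/(3*k**2 + 7*k + 3))·t_k = k**2*(-k - 2).
s_(k+1) − s_k = -3*k**2 - 7*k - 3 = t_k.
Telescope: S(n) = s_(n+1) − s_(2) = -n**3 - 5*n**2 - 7*n - 3 − (-16) = -n**3 - 5*n**2 - 7*n + 13.

S(n) = -n**3 - 5*n**2 - 7*n + 13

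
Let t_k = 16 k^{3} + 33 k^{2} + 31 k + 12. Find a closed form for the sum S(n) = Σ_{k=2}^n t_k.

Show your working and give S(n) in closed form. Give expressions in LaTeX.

S(n) = 4 n^{4} + 19 n^{3} + 36 n^{2} + 33 n - 92

t_(k+1)/t_k = (16*k**3 + 81*k**2 + 145*k + 92)/(16*k**3 + 33*k**2 + 31*k + 12).
Normal form (A,B,C) = (1, 1, k**3 + 33*k**2/16 + 31*k/16 + 3/4).
Solve (1)·f(k+1) − (1)·f(k) = k**3 + 33*k**2/16 + 31*k/16 + 3/4.
From deg A=0, deg B=0, deg C=3: d=4.
Solve for f: f(k) = k*(4*k**3 + 3*k**2 + 3*k + 2)/16 (degree 4 ≤ 4).
So s_k = (B(k−1)f/C)·t_k = (k*(4*k**3 + 3*k**2 + 3*k + 2)/(16*k**3 + 33*k**2 + 31*k + 12))·t_k = k*(4*k**3 + 3*k**2 + 3*k + 2).
Verify: 16*k**3 + 33*k**2 + 31*k + 12 matches t_k.
Σ_(k=2)^n t_k = s_(n+1) − s_(2) = (4*n**4 + 19*n**3 + 36*n**2 + 33*n + 12) − (104), i.e. 4*n**4 + 19*n**3 + 36*n**2 + 33*n - 92.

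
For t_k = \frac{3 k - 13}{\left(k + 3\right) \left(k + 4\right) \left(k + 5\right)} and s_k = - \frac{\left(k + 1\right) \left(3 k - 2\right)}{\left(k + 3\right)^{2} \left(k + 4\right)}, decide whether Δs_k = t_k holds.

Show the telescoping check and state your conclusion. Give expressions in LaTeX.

Invalid: residual \frac{2 \left(- 6 k^{2} - 9 k + 49\right)}{k^{5} + 19 k^{4} + 143 k^{3} + 533 k^{2} + 984 k + 720} ≠ 0.

s_(k+1) = -(k + 2)*(3*k + 1)/((k + 4)**2*(k + 5))
s_(k+1) − s_k = (3*k**3 - 4*k**2 - 73*k - 58)/(k**5 + 19*k**4 + 143*k**3 + 533*k**2 + 984*k + 720)
(s_(k+1) − s_k) − t_k = 2*(-6*k**2 - 9*k + 49)/(k**5 + 19*k**4 + 143*k**3 + 533*k**2 + 984*k + 720)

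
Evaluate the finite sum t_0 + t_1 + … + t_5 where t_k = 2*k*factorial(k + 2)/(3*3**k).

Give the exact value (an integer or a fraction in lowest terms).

The ratio is (k + 1)*(k + 3)/(3*k).
Gosper form: A/B · C(k+1)/C(k) with A=k/3 + 1, B=1, C=k.
Key eq: (k/3 + 1)·f(k+1) = (1)·f(k) + (k).
Degrees (1,0,1) ⇒ d ≤ 0.
Solving with deg f ≤ 0: f(k) = 3.
Certificate R = B(k−1)f/C = 3/k gives s_k = 2*factorial(k + 2)/3**k.
Δs = 2*k*factorial(k + 2)/(3*3**k), as required.
Σ_(k=0)^(5) t_k = s_(6) − s_(0) = 8960/81 − (4) = 8636/81.

Σ = 8636/81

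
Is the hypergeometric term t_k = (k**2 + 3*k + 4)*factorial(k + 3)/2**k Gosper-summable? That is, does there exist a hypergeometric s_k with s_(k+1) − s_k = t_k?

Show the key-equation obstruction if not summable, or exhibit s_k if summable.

The ratio is (k + 4)*(3*k + (k + 1)**2 + 7)/(2*(k**2 + 3*k + 4)).
So A=k/2 + 2 and B=1, with C=k**2 + 3*k + 4.
f must satisfy (k/2 + 2)·f(k+1) − (1)·f(k) = k**2 + 3*k + 4.
From deg A=1, deg B=0, deg C=2: d=1.
Coefficient equations give f(k) = 2*k.
Then R = B(k−1)f/C = 2*k/(k**2 + 3*k + 4), so s_k = R(k)·t_k = 2**(1 - k)*k*factorial(k + 3).
Verify: (k**2 + 3*k + 4)*factorial(k + 3)/2**k matches t_k.

Yes. s_k = 2**(1 - k)*k*factorial(k + 3).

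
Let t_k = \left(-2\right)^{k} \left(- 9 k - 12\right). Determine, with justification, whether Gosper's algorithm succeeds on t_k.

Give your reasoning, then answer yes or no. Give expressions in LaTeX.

t_(k+1)/t_k = 2*(-3*k - 7)/(3*k + 4).
Take A(k)=-2, B(k)=1, C(k)=k + 4/3.
Solve (-2)·f(k+1) − (1)·f(k) = k + 4/3.
deg f ≤ 1 (via 0,0,1).
Match coefficients ⇒ f(k) = -(3*k + 2)/9.
Then R = B(k−1)f/C = -(3*k + 2)/(3*(3*k + 4)), so s_k = R(k)·t_k = (-2)**k*(3*k + 2).
Verify: (-2)**k*(-9*k - 12) matches t_k.

Yes. s_k = \left(-2\right)^{k} \left(3 k + 2\right).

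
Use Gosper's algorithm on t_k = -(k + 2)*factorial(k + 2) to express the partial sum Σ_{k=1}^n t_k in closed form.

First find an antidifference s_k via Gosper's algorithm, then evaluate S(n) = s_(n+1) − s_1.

Ratio r(k) = (k + 3)**2/(k + 2).
Gosper form: A/B · C(k+1)/C(k) with A=k + 3, B=1, C=k + 2.
Set up (k + 3)·f(k+1) − (1)·f(k) − (k + 2) = 0.
d = 0 from the (1,0,1) case.
A polynomial solution: f(k) = 1.
Then R = B(k−1)f/C = 1/(k + 2), so s_k = R(k)·t_k = -factorial(k + 2).
Verify: -(k + 2)*factorial(k + 2) matches t_k.
s_(n+1) = -factorial(n + 3) and s_(1) = -6, so S(n) = 6 - factorial(n + 3).

S(n) = 6 - factorial(n + 3)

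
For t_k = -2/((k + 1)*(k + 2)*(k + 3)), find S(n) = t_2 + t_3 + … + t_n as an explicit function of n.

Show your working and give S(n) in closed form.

t_(k+1)/t_k = (k + 1)/(k + 4).
Factor: A=k + 1; B=k + 4; C=1.
Set up (k + 1)·f(k+1) − (k + 3)·f(k) − (1) = 0.
Bound: deg f ≤ 2.
Solve for f: f(k) = k*(k + 3)/4 (degree 2 ≤ 2).
Then R = B(k−1)f/C = k*(k + 3)**2/4, so s_k = R(k)·t_k = k*(-k - 3)/(2*(k + 1)*(k + 2)).
Check: Δs_k = -2/(k**3 + 6*k**2 + 11*k + 6). ✓
Telescope: S(n) = s_(n+1) − s_(2) = (-n**2 - 5*n - 4)/(2*(n**2 + 5*n + 6)) − (-5/12) = (-n**2 - 5*n + 6)/(12*(n**2 + 5*n + 6)).

S(n) = (-n**2 - 5*n + 6)/(12*(n**2 + 5*n + 6))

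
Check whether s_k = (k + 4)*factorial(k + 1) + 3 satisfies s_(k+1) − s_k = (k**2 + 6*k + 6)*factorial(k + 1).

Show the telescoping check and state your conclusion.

s_(k+1) = (k + 5)*factorial(k + 2) + 3
s_(k+1) − s_k = (k**2 + 6*k + 6)*factorial(k + 1)
(s_(k+1) − s_k) − t_k = 0

Valid: the claim telescopes to t_k.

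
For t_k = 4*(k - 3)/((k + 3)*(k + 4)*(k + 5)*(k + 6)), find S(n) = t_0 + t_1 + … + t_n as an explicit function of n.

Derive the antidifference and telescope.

The ratio is (k - 2)*(k + 3)/((k - 3)*(k + 7)).
Take A(k)=k + 3, B(k)=k + 7, C(k)=k - 3.
Need (k + 3)·f(k+1) − (k + 6)·f(k) = k - 3.
From deg A=1, deg B=1, deg C=1: d=3.
Solve for f: f(k) = -k*(k**2 + 12*k + 107)/120 (degree 3 ≤ 3).
Then R = B(k−1)f/C = -k*(k + 6)*(k**2 + 12*k + 107)/(120*(k - 3)), so s_k = R(k)·t_k = k*(-k**2 - 12*k - 107)/(30*(k + 3)*(k + 4)*(k + 5)).
Check: Δs_k = 4*(k - 3)/(k**4 + 18*k**3 + 119*k**2 + 342*k + 360). ✓
Σ_(k=0)^n t_k = s_(n+1) − s_(0) = ((-n**3 - 15*n**2 - 134*n - 120)/(30*(n**3 + 15*n**2 + 74*n + 120))) − (0), i.e. (-n**3 - 15*n**2 - 134*n - 120)/(30*(n**3 + 15*n**2 + 74*n + 120)).

S(n) = (-n**3 - 15*n**2 - 134*n - 120)/(30*(n**3 + 15*n**2 + 74*n + 120))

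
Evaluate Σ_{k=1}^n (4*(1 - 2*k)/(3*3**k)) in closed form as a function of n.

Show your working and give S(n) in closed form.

Step 1: r(k) = (2*k + 1)/(3*(2*k - 1)).
Gosper form: A/B · C(k+1)/C(k) with A=1/3, B=1, C=k - 1/2.
Need (1/3)·f(k+1) − (1)·f(k) = k - 1/2.
d = 1 from the (0,0,1) case.
Solving with deg f ≤ 1: f(k) = -3*k/2.
Certificate R = B(k−1)f/C = -3*k/(2*k - 1) gives s_k = 4*k/3**k.
s_(k+1) − s_k = 4*(1 - 2*k)/(3*3**k) = t_k.
Evaluate: s_(n+1) = 4*3**(-n - 1)*(n + 1); subtract s_(1) = 4/3 ⇒ S(n) = 4*3**(-n - 1)*(-3**n + n + 1).

S(n) = 4*3**(-n - 1)*(-3**n + n + 1)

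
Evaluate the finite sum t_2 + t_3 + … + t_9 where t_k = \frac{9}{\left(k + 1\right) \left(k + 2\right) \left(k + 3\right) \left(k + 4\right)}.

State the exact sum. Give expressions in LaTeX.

Σ = 69/1430

The ratio is (k + 1)/(k + 5).
Take A(k)=k + 1, B(k)=k + 5, C(k)=1.
Solve (k + 1)·f(k+1) − (k + 4)·f(k) = 1.
d = 3 from the (1,1,0) case.
Solve for f: f(k) = k*(k**2 + 6*k + 11)/18 (degree 3 ≤ 3).
Then R = B(k−1)f/C = k*(k + 4)*(k**2 + 6*k + 11)/18, so s_k = R(k)·t_k = k*(k**2 + 6*k + 11)/(2*(k + 1)*(k + 2)*(k + 3)).
Verify: 9/(k**4 + 10*k**3 + 35*k**2 + 50*k + 24) matches t_k.
Telescoping: Σ = s_(10) − s_(2) = 285/572 − (9/20) = 69/1430.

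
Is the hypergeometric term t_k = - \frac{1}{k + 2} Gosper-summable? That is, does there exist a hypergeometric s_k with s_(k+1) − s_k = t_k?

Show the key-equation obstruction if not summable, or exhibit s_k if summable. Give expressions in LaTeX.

No — key equation has no polynomial f.

t_(k+1)/t_k = (k + 2)/(k + 3).
Gosper form: A/B · C(k+1)/C(k) with A=k + 2, B=k + 3, C=1.
Key eq: (k + 2)·f(k+1) = (k + 2)·f(k) + (1).
Bound: deg f ≤ 0.
f = c0 ⇒ A·f(k+1) − B(k−1)·f(k) − C = -1. The system {-1 = 0} is inconsistent; no antidifference.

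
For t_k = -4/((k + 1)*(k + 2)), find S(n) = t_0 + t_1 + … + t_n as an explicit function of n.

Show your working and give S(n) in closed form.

S(n) = 4*(-n - 1)/(n + 2)

Compute t_(k+1)/t_k: get (k + 1)/(k + 3).
Gosper form: A/B · C(k+1)/C(k) with A=k + 1, B=k + 3, C=1.
Need (k + 1)·f(k+1) − (k + 2)·f(k) = 1.
From deg A=1, deg B=1, deg C=0: d=1.
Match coefficients ⇒ f(k) = k.
Then R = B(k−1)f/C = k*(k + 2), so s_k = R(k)·t_k = -4*k/(k + 1).
s_(k+1) − s_k = -4/(k**2 + 3*k + 2) = t_k.
Σ_(k=0)^n t_k = s_(n+1) − s_(0) = (4*(-n - 1)/(n + 2)) − (0), i.e. 4*(-n - 1)/(n + 2).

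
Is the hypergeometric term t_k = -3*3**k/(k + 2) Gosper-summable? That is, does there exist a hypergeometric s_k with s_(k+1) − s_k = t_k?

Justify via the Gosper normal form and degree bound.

r(k) = 3*(k + 2)/(k + 3) after simplifying.
So A=3*k + 6 and B=k + 3, with C=1.
f must satisfy (3*k + 6)·f(k+1) − (k + 2)·f(k) = 1.
Bound: deg f ≤ -1.
deg f ≤ -1 is impossible — no certificate.

No; the degree bound rules out any f.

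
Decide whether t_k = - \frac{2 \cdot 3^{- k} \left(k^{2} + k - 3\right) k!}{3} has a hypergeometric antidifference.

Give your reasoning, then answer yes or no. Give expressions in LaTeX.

Step 1: r(k) = (k + 1)*(k + (k + 1)**2 - 2)/(3*(k**2 + k - 3)).
Gosper form: A/B · C(k+1)/C(k) with A=k/3 + 1/3, B=1, C=k**2 + k - 3.
Solve (k/3 + 1/3)·f(k+1) − (1)·f(k) = k**2 + k - 3.
Bound: deg f ≤ 1.
Coefficient equations give f(k) = 3*(k + 2).
Certificate R = B(k−1)f/C = 3*(k + 2)/(k**2 + k - 3) gives s_k = -2*(k + 2)*factorial(k)/3**k.
Check: Δs_k = -2*(k**2 + k - 3)*factorial(k)/(3*3**k). ✓

Yes. s_k = - 2 \cdot 3^{- k} \left(k + 2\right) k!.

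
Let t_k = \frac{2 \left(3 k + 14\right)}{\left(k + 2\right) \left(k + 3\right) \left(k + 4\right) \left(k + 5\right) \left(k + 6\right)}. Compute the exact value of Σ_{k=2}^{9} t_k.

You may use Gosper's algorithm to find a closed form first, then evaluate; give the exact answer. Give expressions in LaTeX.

r(k) = (k + 2)*(3*k + 17)/((k + 7)*(3*k + 14)) after simplifying.
Take A(k)=k + 2, B(k)=k + 7, C(k)=k + 14/3.
Key eq: (k + 2)·f(k+1) = (k + 6)·f(k) + (k + 14/3).
From deg A=1, deg B=1, deg C=1: d=4.
Match coefficients ⇒ f(k) = k*(k + 4)*(k**2 + 10*k + 31)/90.
Certificate R = B(k−1)f/C = k*(k + 4)*(k + 6)*(k**2 + 10*k + 31)/(30*(3*k + 14)) gives s_k = k*(k**2 + 10*k + 31)/(15*(k**3 + 10*k**2 + 31*k + 30)).
s_(k+1) − s_k = 2*(3*k + 14)/(k**5 + 20*k**4 + 155*k**3 + 580*k**2 + 1044*k + 720) = t_k.
Σ_(k=2)^(9) t_k = s_(10) − s_(2) = 77/1170 − (11/210) = 11/819.

Σ = 11/819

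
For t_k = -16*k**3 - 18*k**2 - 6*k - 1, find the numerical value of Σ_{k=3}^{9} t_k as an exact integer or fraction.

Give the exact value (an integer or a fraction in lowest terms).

t_(k+1)/t_k = (16*k**3 + 66*k**2 + 90*k + 41)/(16*k**3 + 18*k**2 + 6*k + 1).
Factor: A=1; B=1; C=k**3 + 9*k**2/8 + 3*k/8 + 1/16.
Solve (1)·f(k+1) − (1)·f(k) = k**3 + 9*k**2/8 + 3*k/8 + 1/16.
deg f ≤ 4 (via 0,0,3).
Match coefficients ⇒ f(k) = k*(2*k - 1)*(2*k**2 - 1)/16.
Get s_k = R·t_k = k*(-4*k**3 + 2*k**2 + 2*k - 1) with R(k) = B(k−1)f(k)/C(k) = k*(2*k - 1)*(2*k**2 - 1)/(16*k**3 + 18*k**2 + 6*k + 1).
Δs = -16*k**3 - 18*k**2 - 6*k - 1, as required.
Σ_(k=3)^(9) t_k = s_(10) − s_(3) = -37810 − (-255) = -37555.

Σ = -37555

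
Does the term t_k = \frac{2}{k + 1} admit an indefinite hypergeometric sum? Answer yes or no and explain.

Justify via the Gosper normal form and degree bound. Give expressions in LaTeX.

No. Not Gosper-summable.

Ratio r(k) = (k + 1)/(k + 2).
Normal form (A,B,C) = (k + 1, k + 2, 1).
f must satisfy (k + 1)·f(k+1) − (k + 1)·f(k) = 1.
deg f ≤ 0 (via 1,1,0).
Generic f = c0 gives residual -1; -1 = 0 cannot hold, so t_k is not Gosper-summable.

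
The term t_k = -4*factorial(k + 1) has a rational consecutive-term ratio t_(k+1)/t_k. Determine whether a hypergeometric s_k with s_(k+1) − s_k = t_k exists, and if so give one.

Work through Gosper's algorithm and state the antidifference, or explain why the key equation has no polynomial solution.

r(k) = k + 2 after simplifying.
Gosper form: A/B · C(k+1)/C(k) with A=k + 2, B=1, C=1.
Need (k + 2)·f(k+1) − (1)·f(k) = 1.
deg f ≤ -1 (via 1,0,0).
Negative degree bound (-1): no f exists, t_k not Gosper-summable.

none (Gosper's algorithm certifies no s_k)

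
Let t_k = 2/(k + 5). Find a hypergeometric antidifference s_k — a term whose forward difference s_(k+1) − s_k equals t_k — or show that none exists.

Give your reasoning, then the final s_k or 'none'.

r(k) = (k + 5)/(k + 6) after simplifying.
Gosper form: A/B · C(k+1)/C(k) with A=k + 5, B=k + 6, C=1.
Solve (k + 5)·f(k+1) − (k + 5)·f(k) = 1.
d = 0 from the (1,1,0) case.
Generic f = c0 gives residual -1; -1 = 0 cannot hold, so t_k is not Gosper-summable.

not Gosper-summable; s_k does not exist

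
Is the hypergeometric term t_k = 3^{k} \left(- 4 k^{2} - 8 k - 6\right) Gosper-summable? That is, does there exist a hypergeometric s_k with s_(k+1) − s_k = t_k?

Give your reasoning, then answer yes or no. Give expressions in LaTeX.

Compute t_(k+1)/t_k: get 3*(2*k**2 + 8*k + 9)/(2*k**2 + 4*k + 3).
Take A(k)=3, B(k)=1, C(k)=k**2 + 2*k + 3/2.
Solve (3)·f(k+1) − (1)·f(k) = k**2 + 2*k + 3/2.
Bound: deg f ≤ 2.
A polynomial solution: f(k) = (2*k**2 - 2*k + 3)/4.
Then R = B(k−1)f/C = (2*k**2 - 2*k + 3)/(2*(2*k**2 + 4*k + 3)), so s_k = R(k)·t_k = 3**k*(-2*k**2 + 2*k - 3).
Δs = 3**k*(-4*k**2 - 8*k - 6), as required.

Yes. s_k = 3^{k} \left(- 2 k^{2} + 2 k - 3\right).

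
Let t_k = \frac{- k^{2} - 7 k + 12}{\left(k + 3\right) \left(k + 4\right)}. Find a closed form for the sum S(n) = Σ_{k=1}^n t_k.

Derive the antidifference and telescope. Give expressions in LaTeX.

S(n) = \frac{n \left(2 - n\right)}{n + 4}

t_(k+1)/t_k = (k + 3)*(7*k + (k + 1)**2 - 5)/((k + 5)*(k**2 + 7*k - 12)).
Factor: A=k + 3; B=k + 5; C=k**2 + 7*k - 12.
f must satisfy (k + 3)·f(k+1) − (k + 4)·f(k) = k**2 + 7*k - 12.
Degrees (1,1,2) ⇒ d ≤ 2.
Coefficient equations give f(k) = k*(k - 5).
Certificate R = B(k−1)f/C = k*(k - 5)*(k + 4)/(k**2 + 7*k - 12) gives s_k = k*(5 - k)/(k + 3).
s_(k+1) − s_k = (-k**2 - 7*k + 12)/(k**2 + 7*k + 12) = t_k.
Σ_(k=1)^n t_k = s_(n+1) − s_(1) = ((-n**2 + 3*n + 4)/(n + 4)) − (1), i.e. n*(2 - n)/(n + 4).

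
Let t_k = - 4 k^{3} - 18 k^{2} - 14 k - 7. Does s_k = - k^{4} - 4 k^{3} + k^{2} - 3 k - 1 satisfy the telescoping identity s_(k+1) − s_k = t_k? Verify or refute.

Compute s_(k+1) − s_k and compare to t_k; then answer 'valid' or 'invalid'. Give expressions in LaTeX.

Valid — Δs_k = t_k.

s_(k+1) = -k**4 - 8*k**3 - 17*k**2 - 17*k - 8
s_(k+1) − s_k = -4*k**3 - 18*k**2 - 14*k - 7
(s_(k+1) − s_k) − t_k = 0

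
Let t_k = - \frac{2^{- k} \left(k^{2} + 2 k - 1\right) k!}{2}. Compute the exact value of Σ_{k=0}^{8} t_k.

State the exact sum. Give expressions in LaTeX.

The ratio is (k + 1)*(2*k + (k + 1)**2 + 1)/(2*(k**2 + 2*k - 1)).
Normal form (A,B,C) = (k/2 + 1/2, 1, k**2 + 2*k - 1).
Set up (k/2 + 1/2)·f(k+1) − (1)·f(k) − (k**2 + 2*k - 1) = 0.
Bound: deg f ≤ 1.
Match coefficients ⇒ f(k) = 2*(k + 2).
So s_k = (B(k−1)f/C)·t_k = (2*(k + 2)/(k**2 + 2*k - 1))·t_k = -(k + 2)*factorial(k)/2**k.
s_(k+1) − s_k = -(k**2 + 2*k - 1)*factorial(k)/(2*2**k) = t_k.
Σ_(k=0)^(8) t_k = s_(9) − s_(0) = -31185/4 − (-2) = -31177/4.

Σ = -31177/4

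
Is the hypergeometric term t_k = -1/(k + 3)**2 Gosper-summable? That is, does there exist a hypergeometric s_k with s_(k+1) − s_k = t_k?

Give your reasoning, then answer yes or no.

Compute t_(k+1)/t_k: get (k + 3)**2/(k + 4)**2.
Factor: A=k**2 + 6*k + 9; B=k**2 + 8*k + 16; C=1.
Set up (k**2 + 6*k + 9)·f(k+1) − (k**2 + 6*k + 9)·f(k) − (1) = 0.
deg f ≤ 0 (via 2,2,0).
f = c0 ⇒ A·f(k+1) − B(k−1)·f(k) − C = -1. The system {-1 = 0} is inconsistent; no antidifference.

No; the coefficient equations for f are inconsistent.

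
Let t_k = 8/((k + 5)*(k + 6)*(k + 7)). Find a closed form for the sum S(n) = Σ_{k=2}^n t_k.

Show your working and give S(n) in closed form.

S(n) = (n**2 + 13*n - 14)/(14*(n**2 + 13*n + 42))

Compute t_(k+1)/t_k: get (k + 5)/(k + 8).
Take A(k)=k + 5, B(k)=k + 8, C(k)=1.
Set up (k + 5)·f(k+1) − (k + 7)·f(k) − (1) = 0.
deg f ≤ 2 (via 1,1,0).
Solving with deg f ≤ 2: f(k) = k*(k + 11)/60.
Then R = B(k−1)f/C = k*(k + 7)*(k + 11)/60, so s_k = R(k)·t_k = 2*k*(k + 11)/(15*(k + 5)*(k + 6)).
Verify: 8/(k**3 + 18*k**2 + 107*k + 210) matches t_k.
Evaluate: s_(n+1) = 2*(n**2 + 13*n + 12)/(15*(n**2 + 13*n + 42)); subtract s_(2) = 13/210 ⇒ S(n) = (n**2 + 13*n - 14)/(14*(n**2 + 13*n + 42)).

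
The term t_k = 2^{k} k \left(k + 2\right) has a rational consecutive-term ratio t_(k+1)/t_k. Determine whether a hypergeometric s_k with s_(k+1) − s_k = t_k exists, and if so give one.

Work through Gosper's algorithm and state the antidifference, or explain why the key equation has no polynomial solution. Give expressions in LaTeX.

Step 1: r(k) = 2*(k + 1)*(k + 3)/(k*(k + 2)).
Normal form (A,B,C) = (2, 1, k**2 + 2*k).
Key eq: (2)·f(k+1) = (1)·f(k) + (k**2 + 2*k).
Degrees (0,0,2) ⇒ d ≤ 2.
Match coefficients ⇒ f(k) = k**2 - 2*k + 2.
Certificate R = B(k−1)f/C = (k**2 - 2*k + 2)/(k*(k + 2)) gives s_k = 2**k*(k**2 - 2*k + 2).
Check: Δs_k = 2**k*k*(k + 2). ✓

s_k = 2^{k} \left(k^{2} - 2 k + 2\right)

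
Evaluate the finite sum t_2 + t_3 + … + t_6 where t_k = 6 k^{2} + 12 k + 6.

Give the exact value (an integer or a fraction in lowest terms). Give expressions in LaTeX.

Σ = 810

t_(k+1)/t_k = (k**2 + 4*k + 4)/(k**2 + 2*k + 1).
Gosper form: A/B · C(k+1)/C(k) with A=1, B=1, C=k**2 + 2*k + 1.
Need (1)·f(k+1) − (1)·f(k) = k**2 + 2*k + 1.
d = 3 from the (0,0,2) case.
Solve for f: f(k) = k*(k + 1)*(2*k + 1)/6 (degree 3 ≤ 3).
Certificate R = B(k−1)f/C = k*(2*k + 1)/(6*(k + 1)) gives s_k = k*(2*k**2 + 3*k + 1).
Verify: 6*k**2 + 12*k + 6 matches t_k.
Σ_(k=2)^(6) t_k = s_(7) − s_(2) = 840 − (30) = 810.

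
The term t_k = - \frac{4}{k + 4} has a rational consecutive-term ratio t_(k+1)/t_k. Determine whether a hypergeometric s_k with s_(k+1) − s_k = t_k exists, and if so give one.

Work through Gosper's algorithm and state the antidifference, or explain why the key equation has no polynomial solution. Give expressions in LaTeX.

r(k) = (k + 4)/(k + 5) after simplifying.
Normal form (A,B,C) = (k + 4, k + 5, 1).
Solve (k + 4)·f(k+1) − (k + 4)·f(k) = 1.
From deg A=1, deg B=1, deg C=0: d=0.
Put f(k) = c0: A·f(k+1) − B(k−1)·f(k) − C = -1; need -1 = 0 — inconsistent ⇒ no f, not summable.

not Gosper-summable; s_k does not exist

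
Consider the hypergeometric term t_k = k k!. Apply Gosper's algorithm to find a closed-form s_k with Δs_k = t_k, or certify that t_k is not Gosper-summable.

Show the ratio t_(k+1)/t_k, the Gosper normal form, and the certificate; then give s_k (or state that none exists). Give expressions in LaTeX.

s_k = k!

Step 1: r(k) = (k + 1)**2/k.
Gosper form: A/B · C(k+1)/C(k) with A=k + 1, B=1, C=k.
Set up (k + 1)·f(k+1) − (1)·f(k) − (k) = 0.
Degrees (1,0,1) ⇒ d ≤ 0.
A polynomial solution: f(k) = 1.
So s_k = (B(k−1)f/C)·t_k = (1/k)·t_k = factorial(k).
Verify: k*factorial(k) matches t_k.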